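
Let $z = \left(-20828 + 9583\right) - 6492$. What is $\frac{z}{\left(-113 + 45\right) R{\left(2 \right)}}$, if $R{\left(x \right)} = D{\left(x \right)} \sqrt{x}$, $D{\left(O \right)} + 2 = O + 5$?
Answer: $\frac{17737 \sqrt{2}}{680} \approx 36.888$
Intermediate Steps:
$D{\left(O \right)} = 3 + O$ ($D{\left(O \right)} = -2 + \left(O + 5\right) = -2 + \left(5 + O\right) = 3 + O$)
$R{\left(x \right)} = \sqrt{x} \left(3 + x\right)$ ($R{\left(x \right)} = \left(3 + x\right) \sqrt{x} = \sqrt{x} \left(3 + x\right)$)
$z = -17737$ ($z = -11245 - 6492 = -17737$)
$\frac{z}{\left(-113 + 45\right) R{\left(2 \right)}} = - \frac{17737}{\left(-113 + 45\right) \sqrt{2} \left(3 + 2\right)} = - \frac{17737}{\left(-68\right) \sqrt{2} \cdot 5} = - \frac{17737}{\left(-68\right) 5 \sqrt{2}} = - \frac{17737}{\left(-340\right) \sqrt{2}} = - 17737 \left(- \frac{\sqrt{2}}{680}\right) = \frac{17737 \sqrt{2}}{680}$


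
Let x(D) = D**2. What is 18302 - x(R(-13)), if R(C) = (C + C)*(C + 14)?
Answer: 17626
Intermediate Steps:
R(C) = 2*C*(14 + C) (R(C) = (2*C)*(14 + C) = 2*C*(14 + C))
18302 - x(R(-13)) = 18302 - (2*(-13)*(14 - 13))**2 = 18302 - (2*(-13)*1)**2 = 18302 - 1*(-26)**2 = 18302 - 1*676 = 18302 - 676 = 17626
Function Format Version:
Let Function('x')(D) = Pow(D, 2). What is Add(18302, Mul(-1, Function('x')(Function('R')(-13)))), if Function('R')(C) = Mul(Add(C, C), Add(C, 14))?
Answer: 17626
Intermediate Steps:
Function('R')(C) = Mul(2, C, Add(14, C)) (Function('R')(C) = Mul(Mul(2, C), Add(14, C)) = Mul(2, C, Add(14, C)))
Add(18302, Mul(-1, Function('x')(Function('R')(-13)))) = Add(18302, Mul(-1, Pow(Mul(2, -13, Add(14, -13)), 2))) = Add(18302, Mul(-1, Pow(Mul(2, -13, 1), 2))) = Add(18302, Mul(-1, Pow(-26, 2))) = Add(18302, Mul(-1, 676)) = Add(18302, -676) = 17626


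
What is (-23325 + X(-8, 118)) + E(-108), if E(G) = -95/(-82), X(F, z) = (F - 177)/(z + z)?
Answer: -225689075/9676 ≈ -23325.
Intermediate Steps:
X(F, z) = (-177 + F)/(2*z) (X(F, z) = (-177 + F)/((2*z)) = (-177 + F)*(1/(2*z)) = (-177 + F)/(2*z))
E(G) = 95/82 (E(G) = -95*(-1/82) = 95/82)
(-23325 + X(-8, 118)) + E(-108) = (-23325 + (½)*(-177 - 8)/118) + 95/82 = (-23325 + (½)*(1/118)*(-185)) + 95/82 = (-23325 - 185/236) + 95/82 = -5504885/236 + 95/82 = -225689075/9676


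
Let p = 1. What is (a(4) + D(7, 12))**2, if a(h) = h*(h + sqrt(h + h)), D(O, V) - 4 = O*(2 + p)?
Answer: 1809 + 656*sqrt(2) ≈ 2736.7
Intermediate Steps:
D(O, V) = 4 + 3*O (D(O, V) = 4 + O*(2 + 1) = 4 + O*3 = 4 + 3*O)
a(h) = h*(h + sqrt(2)*sqrt(h)) (a(h) = h*(h + sqrt(2*h)) = h*(h + sqrt(2)*sqrt(h)))
(a(4) + D(7, 12))**2 = ((4**2 + sqrt(2)*4**(3/2)) + (4 + 3*7))**2 = ((16 + sqrt(2)*8) + (4 + 21))**2 = ((16 + 8*sqrt(2)) + 25)**2 = (41 + 8*sqrt(2))**2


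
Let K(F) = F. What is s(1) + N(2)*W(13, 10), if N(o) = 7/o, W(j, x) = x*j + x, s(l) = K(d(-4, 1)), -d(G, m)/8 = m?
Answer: 482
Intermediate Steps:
d(G, m) = -8*m
s(l) = -8 (s(l) = -8*1 = -8)
W(j, x) = x + j*x (W(j, x) = j*x + x = x + j*x)
s(1) + N(2)*W(13, 10) = -8 + (7/2)*(10*(1 + 13)) = -8 + (7*(½))*(10*14) = -8 + (7/2)*140 = -8 + 490 = 482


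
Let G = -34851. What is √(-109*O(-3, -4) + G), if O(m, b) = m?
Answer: 6*I*√959 ≈ 185.81*I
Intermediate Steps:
√(-109*O(-3, -4) + G) = √(-109*(-3) - 34851) = √(327 - 34851) = √(-34524) = 6*I*√959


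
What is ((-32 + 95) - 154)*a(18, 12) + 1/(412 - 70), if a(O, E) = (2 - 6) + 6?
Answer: -62243/342 ≈ -182.00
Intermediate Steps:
a(O, E) = 2 (a(O, E) = -4 + 6 = 2)
((-32 + 95) - 154)*a(18, 12) + 1/(412 - 70) = ((-32 + 95) - 154)*2 + 1/(412 - 70) = (63 - 154)*2 + 1/342 = -91*2 + 1/342 = -182 + 1/342 = -62243/342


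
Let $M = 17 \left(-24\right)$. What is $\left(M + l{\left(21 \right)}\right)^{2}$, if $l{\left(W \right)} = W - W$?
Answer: $166464$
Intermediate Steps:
$l{\left(W \right)} = 0$
$M = -408$
$\left(M + l{\left(21 \right)}\right)^{2} = \left(-408 + 0\right)^{2} = \left(-408\right)^{2} = 166464$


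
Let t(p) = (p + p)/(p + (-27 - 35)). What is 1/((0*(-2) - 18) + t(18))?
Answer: -11/207 ≈ -0.053140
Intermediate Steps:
t(p) = 2*p/(-62 + p) (t(p) = (2*p)/(p - 62) = (2*p)/(-62 + p) = 2*p/(-62 + p))
1/((0*(-2) - 18) + t(18)) = 1/((0*(-2) - 18) + 2*18/(-62 + 18)) = 1/((0 - 18) + 2*18/(-44)) = 1/(-18 + 2*18*(-1/44)) = 1/(-18 - 9/11) = 1/(-207/11) = -11/207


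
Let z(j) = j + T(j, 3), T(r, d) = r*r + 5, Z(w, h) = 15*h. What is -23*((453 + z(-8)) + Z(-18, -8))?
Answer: -9062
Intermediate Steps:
T(r, d) = 5 + r**2 (T(r, d) = r**2 + 5 = 5 + r**2)
z(j) = 5 + j + j**2 (z(j) = j + (5 + j**2) = 5 + j + j**2)
-23*((453 + z(-8)) + Z(-18, -8)) = -23*((453 + (5 - 8 + (-8)**2)) + 15*(-8)) = -23*((453 + (5 - 8 + 64)) - 120) = -23*((453 + 61) - 120) = -23*(514 - 120) = -23*394 = -9062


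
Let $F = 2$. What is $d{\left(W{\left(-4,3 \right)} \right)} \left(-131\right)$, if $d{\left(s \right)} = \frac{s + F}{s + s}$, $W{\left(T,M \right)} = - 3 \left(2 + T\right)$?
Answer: $- \frac{262}{3} \approx -87.333$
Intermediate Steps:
$W{\left(T,M \right)} = -6 - 3 T$
$d{\left(s \right)} = \frac{2 + s}{2 s}$ ($d{\left(s \right)} = \frac{s + 2}{s + s} = \frac{2 + s}{2 s}$)
$d{\left(W{\left(-4,3 \right)} \right)} \left(-131\right) = \frac{2 - -6}{2 \left(-6 - -12\right)} \left(-131\right) = \frac{2 + \left(-6 + 12\right)}{2 \left(-6 + 12\right)} \left(-131\right) = \frac{2 + 6}{2 \cdot 6} \left(-131\right) = \frac{1}{2} \cdot \frac{1}{6} \cdot 8 \left(-131\right) = \frac{2}{3} \left(-131\right) = - \frac{262}{3}$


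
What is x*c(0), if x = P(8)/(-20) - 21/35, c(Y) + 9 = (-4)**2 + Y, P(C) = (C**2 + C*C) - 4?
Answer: -238/5 ≈ -47.600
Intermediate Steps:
P(C) = -4 + 2*C**2 (P(C) = (C**2 + C**2) - 4 = 2*C**2 - 4 = -4 + 2*C**2)
c(Y) = 7 + Y (c(Y) = -9 + ((-4)**2 + Y) = -9 + (16 + Y) = 7 + Y)
x = -34/5 (x = (-4 + 2*8**2)/(-20) - 21/35 = (-4 + 2*64)*(-1/20) - 21*1/35 = (-4 + 128)*(-1/20) - 3/5 = 124*(-1/20) - 3/5 = -31/5 - 3/5 = -34/5 ≈ -6.8000)
x*c(0) = -34*(7 + 0)/5 = -34/5*7 = -238/5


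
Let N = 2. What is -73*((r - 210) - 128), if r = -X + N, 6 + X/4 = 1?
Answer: 23068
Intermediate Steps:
X = -20 (X = -24 + 4*1 = -24 + 4 = -20)
r = 22 (r = -1*(-20) + 2 = 20 + 2 = 22)
-73*((r - 210) - 128) = -73*((22 - 210) - 128) = -73*(-188 - 128) = -73*(-316) = 23068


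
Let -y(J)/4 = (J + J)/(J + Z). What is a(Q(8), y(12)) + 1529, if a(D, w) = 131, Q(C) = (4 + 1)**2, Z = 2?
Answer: 1660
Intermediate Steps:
Q(C) = 25 (Q(C) = 5**2 = 25)
y(J) = -8*J/(2 + J) (y(J) = -4*(J + J)/(J + 2) = -4*2*J/(2 + J) = -8*J/(2 + J))
a(Q(8), y(12)) + 1529 = 131 + 1529 = 1660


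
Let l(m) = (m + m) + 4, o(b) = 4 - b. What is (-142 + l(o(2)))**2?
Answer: 17956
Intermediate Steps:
l(m) = 4 + 2*m (l(m) = 2*m + 4 = 4 + 2*m)
(-142 + l(o(2)))**2 = (-142 + (4 + 2*(4 - 1*2)))**2 = (-142 + (4 + 2*(4 - 2)))**2 = (-142 + (4 + 2*2))**2 = (-142 + (4 + 4))**2 = (-142 + 8)**2 = (-134)**2 = 17956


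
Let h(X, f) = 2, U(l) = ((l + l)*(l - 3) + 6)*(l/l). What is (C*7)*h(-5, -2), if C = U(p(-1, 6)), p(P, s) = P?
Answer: 196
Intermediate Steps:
U(l) = 6 + 2*l*(-3 + l) (U(l) = ((2*l)*(-3 + l) + 6)*1 = (2*l*(-3 + l) + 6)*1 = (6 + 2*l*(-3 + l))*1 = 6 + 2*l*(-3 + l))
C = 14 (C = 6 - 6*(-1) + 2*(-1)**2 = 6 + 6 + 2*1 = 6 + 6 + 2 = 14)
(C*7)*h(-5, -2) = (14*7)*2 = 98*2 = 196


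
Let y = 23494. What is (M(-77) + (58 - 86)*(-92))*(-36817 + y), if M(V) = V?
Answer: -33294177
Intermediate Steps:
(M(-77) + (58 - 86)*(-92))*(-36817 + y) = (-77 + (58 - 86)*(-92))*(-36817 + 23494) = (-77 - 28*(-92))*(-13323) = (-77 + 2576)*(-13323) = 2499*(-13323) = -33294177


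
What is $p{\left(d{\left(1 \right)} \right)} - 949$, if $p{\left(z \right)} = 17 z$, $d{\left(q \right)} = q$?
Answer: $-932$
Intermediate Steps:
$p{\left(d{\left(1 \right)} \right)} - 949 = 17 \cdot 1 - 949 = 17 - 949 = -932$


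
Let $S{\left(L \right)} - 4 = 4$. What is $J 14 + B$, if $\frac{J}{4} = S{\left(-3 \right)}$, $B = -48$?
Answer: $400$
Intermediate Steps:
$S{\left(L \right)} = 8$ ($S{\left(L \right)} = 4 + 4 = 8$)
$J = 32$ ($J = 4 \cdot 8 = 32$)
$J 14 + B = 32 \cdot 14 - 48 = 448 - 48 = 400$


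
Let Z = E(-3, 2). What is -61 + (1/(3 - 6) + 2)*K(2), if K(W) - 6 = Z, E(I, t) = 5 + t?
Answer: -118/3 ≈ -39.333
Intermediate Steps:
Z = 7 (Z = 5 + 2 = 7)
K(W) = 13 (K(W) = 6 + 7 = 13)
-61 + (1/(3 - 6) + 2)*K(2) = -61 + (1/(3 - 6) + 2)*13 = -61 + (1/(-3) + 2)*13 = -61 + (-⅓ + 2)*13 = -61 + (5/3)*13 = -61 + 65/3 = -118/3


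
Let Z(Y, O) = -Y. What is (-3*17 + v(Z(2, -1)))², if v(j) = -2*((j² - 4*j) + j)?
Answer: 5041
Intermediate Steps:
v(j) = -2*j² + 6*j (v(j) = -2*(j² - 3*j) = -2*j² + 6*j)
(-3*17 + v(Z(2, -1)))² = (-3*17 + 2*(-1*2)*(3 - (-1)*2))² = (-51 + 2*(-2)*(3 - 1*(-2)))² = (-51 + 2*(-2)*(3 + 2))² = (-51 + 2*(-2)*5)² = (-51 - 20)² = (-71)² = 5041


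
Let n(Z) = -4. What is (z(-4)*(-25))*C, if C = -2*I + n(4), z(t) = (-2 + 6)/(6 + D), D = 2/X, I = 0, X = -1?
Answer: 100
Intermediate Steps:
D = -2 (D = 2/(-1) = 2*(-1) = -2)
z(t) = 1 (z(t) = (-2 + 6)/(6 - 2) = 4/4 = 4*(¼) = 1)
C = -4 (C = -2*0 - 4 = 0 - 4 = -4)
(z(-4)*(-25))*C = (1*(-25))*(-4) = -25*(-4) = 100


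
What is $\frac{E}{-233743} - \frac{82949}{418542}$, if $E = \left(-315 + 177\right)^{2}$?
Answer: $- \frac{27359461955}{97831262706} \approx -0.27966$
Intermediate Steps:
$E = 19044$ ($E = \left(-138\right)^{2} = 19044$)
$\frac{E}{-233743} - \frac{82949}{418542} = \frac{19044}{-233743} - \frac{82949}{418542} = 19044 \left(- \frac{1}{233743}\right) - \frac{82949}{418542} = - \frac{19044}{233743} - \frac{82949}{418542} = - \frac{27359461955}{97831262706}$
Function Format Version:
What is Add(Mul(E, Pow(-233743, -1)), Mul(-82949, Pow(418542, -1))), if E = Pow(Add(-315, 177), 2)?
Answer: Rational(-27359461955, 97831262706) ≈ -0.27966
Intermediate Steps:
E = 19044 (E = Pow(-138, 2) = 19044)
Add(Mul(E, Pow(-233743, -1)), Mul(-82949, Pow(418542, -1))) = Add(Mul(19044, Pow(-233743, -1)), Mul(-82949, Pow(418542, -1))) = Add(Mul(19044, Rational(-1, 233743)), Mul(-82949, Rational(1, 418542))) = Add(Rational(-19044, 233743), Rational(-82949, 418542)) = Rational(-27359461955, 97831262706)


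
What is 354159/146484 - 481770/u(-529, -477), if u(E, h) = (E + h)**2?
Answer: 615064233/316767268 ≈ 1.9417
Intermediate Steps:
354159/146484 - 481770/u(-529, -477) = 354159/146484 - 481770/(-529 - 477)**2 = 354159*(1/146484) - 481770/((-1006)**2) = 3027/1252 - 481770/1012036 = 3027/1252 - 481770*1/1012036 = 3027/1252 - 240885/506018 = 615064233/316767268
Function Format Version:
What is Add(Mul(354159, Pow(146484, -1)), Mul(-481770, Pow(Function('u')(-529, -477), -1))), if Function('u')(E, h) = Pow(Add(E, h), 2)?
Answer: Rational(615064233, 316767268) ≈ 1.9417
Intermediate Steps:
Add(Mul(354159, Pow(146484, -1)), Mul(-481770, Pow(Function('u')(-529, -477), -1))) = Add(Mul(354159, Pow(146484, -1)), Mul(-481770, Pow(Pow(Add(-529, -477), 2), -1))) = Add(Mul(354159, Rational(1, 146484)), Mul(-481770, Pow(Pow(-1006, 2), -1))) = Add(Rational(3027, 1252), Mul(-481770, Pow(1012036, -1))) = Add(Rational(3027, 1252), Mul(-481770, Rational(1, 1012036))) = Add(Rational(3027, 1252), Rational(-240885, 506018)) = Rational(615064233, 316767268)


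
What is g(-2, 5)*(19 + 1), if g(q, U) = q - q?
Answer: 0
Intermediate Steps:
g(q, U) = 0
g(-2, 5)*(19 + 1) = 0*(19 + 1) = 0*20 = 0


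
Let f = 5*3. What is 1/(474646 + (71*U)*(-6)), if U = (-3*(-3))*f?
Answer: 1/417136 ≈ 2.3973e-6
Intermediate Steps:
f = 15
U = 135 (U = -3*(-3)*15 = 9*15 = 135)
1/(474646 + (71*U)*(-6)) = 1/(474646 + (71*135)*(-6)) = 1/(474646 + 9585*(-6)) = 1/(474646 - 57510) = 1/417136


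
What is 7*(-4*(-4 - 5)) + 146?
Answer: 398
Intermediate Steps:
7*(-4*(-4 - 5)) + 146 = 7*(-4*(-9)) + 146 = 7*36 + 146 = 252 + 146 = 398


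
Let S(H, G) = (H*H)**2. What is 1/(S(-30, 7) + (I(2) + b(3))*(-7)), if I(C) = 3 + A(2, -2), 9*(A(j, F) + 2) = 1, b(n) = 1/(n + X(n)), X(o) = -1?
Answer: 18/14579797 ≈ 1.2346e-6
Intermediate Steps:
b(n) = 1/(-1 + n) (b(n) = 1/(n - 1) = 1/(-1 + n))
A(j, F) = -17/9 (A(j, F) = -2 + (1/9)*1 = -2 + 1/9 = -17/9)
I(C) = 10/9 (I(C) = 3 - 17/9 = 10/9)
S(H, G) = H**4 (S(H, G) = (H**2)**2 = H**4)
1/(S(-30, 7) + (I(2) + b(3))*(-7)) = 1/((-30)**4 + (10/9 + 1/(-1 + 3))*(-7)) = 1/(810000 + (10/9 + 1/2)*(-7)) = 1/(810000 + (29/18)*(-7)) = 1/(810000 - 203/18) = 1/(14579797/18) = 18/14579797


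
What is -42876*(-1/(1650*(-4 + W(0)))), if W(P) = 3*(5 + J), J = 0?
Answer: 7146/3025 ≈ 2.3623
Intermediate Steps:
W(P) = 15 (W(P) = 3*(5 + 0) = 3*5 = 15)
-42876*(-1/(1650*(-4 + W(0)))) = -42876*(-1/(1650*(-4 + 15))) = -42876/((11*6)*(-275)) = -42876/(66*(-275)) = -42876/(-18150) = -42876*(-1/18150) = 7146/3025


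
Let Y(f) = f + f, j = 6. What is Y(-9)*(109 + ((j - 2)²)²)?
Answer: -6570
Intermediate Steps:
Y(f) = 2*f
Y(-9)*(109 + ((j - 2)²)²) = (2*(-9))*(109 + ((6 - 2)²)²) = -18*(109 + (4²)²) = -18*(109 + 16²) = -18*(109 + 256) = -18*365 = -6570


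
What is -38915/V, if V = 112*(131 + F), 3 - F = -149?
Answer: -38915/31696 ≈ -1.2278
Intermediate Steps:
F = 152 (F = 3 - 1*(-149) = 3 + 149 = 152)
V = 31696 (V = 112*(131 + 152) = 112*283 = 31696)
-38915/V = -38915/31696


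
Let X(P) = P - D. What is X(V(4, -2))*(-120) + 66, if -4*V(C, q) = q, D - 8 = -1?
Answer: 846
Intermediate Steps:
D = 7 (D = 8 - 1 = 7)
V(C, q) = -q/4
X(P) = -7 + P (X(P) = P - 1*7 = P - 7 = -7 + P)
X(V(4, -2))*(-120) + 66 = (-7 - ¼*(-2))*(-120) + 66 = (-7 + ½)*(-120) + 66 = -13/2*(-120) + 66 = 780 + 66 = 846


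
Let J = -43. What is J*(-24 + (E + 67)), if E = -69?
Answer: 1118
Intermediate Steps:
J*(-24 + (E + 67)) = -43*(-24 + (-69 + 67)) = -43*(-24 - 2) = -43*(-26) = 1118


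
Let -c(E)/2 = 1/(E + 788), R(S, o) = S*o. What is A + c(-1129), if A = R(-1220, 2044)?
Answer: -850344878/341 ≈ -2.4937e+6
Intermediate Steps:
A = -2493680 (A = -1220*2044 = -2493680)
c(E) = -2/(788 + E) (c(E) = -2/(E + 788) = -2/(788 + E))
A + c(-1129) = -2493680 - 2/(788 - 1129) = -2493680 - 2/(-341) = -2493680 - 2*(-1/341) = -2493680 + 2/341 = -850344878/341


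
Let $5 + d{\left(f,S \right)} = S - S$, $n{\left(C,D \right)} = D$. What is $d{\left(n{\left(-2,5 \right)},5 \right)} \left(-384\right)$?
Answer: $1920$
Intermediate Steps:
$d{\left(f,S \right)} = -5$ ($d{\left(f,S \right)} = -5 + \left(S - S\right) = -5 + 0 = -5$)
$d{\left(n{\left(-2,5 \right)},5 \right)} \left(-384\right) = \left(-5\right) \left(-384\right) = 1920$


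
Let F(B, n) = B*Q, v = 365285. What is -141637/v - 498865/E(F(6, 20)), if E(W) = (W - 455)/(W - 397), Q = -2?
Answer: -74531277868204/170588095 ≈ -4.3691e+5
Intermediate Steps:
F(B, n) = -2*B (F(B, n) = B*(-2) = -2*B)
E(W) = (-455 + W)/(-397 + W)
-141637/v - 498865/E(F(6, 20)) = -141637/365285 - 498865*(-397 - 2*6)/(-455 - 2*6) = -141637*1/365285 - 498865*(-397 - 12)/(-455 - 12) = -141637/365285 - 498865/(-467/(-409)) = -141637/365285 - 498865/((-1/409*(-467))) = -141637/365285 - 498865/467/409 = -141637/365285 - 498865*409/467 = -141637/365285 - 204035785/467 = -74531277868204/170588095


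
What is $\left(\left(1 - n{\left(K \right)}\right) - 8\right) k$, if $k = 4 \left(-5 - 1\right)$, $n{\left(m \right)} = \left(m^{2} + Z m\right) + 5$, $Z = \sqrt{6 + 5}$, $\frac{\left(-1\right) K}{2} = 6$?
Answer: $3744 - 288 \sqrt{11} \approx 2788.8$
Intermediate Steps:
$K = -12$ ($K = \left(-2\right) 6 = -12$)
$Z = \sqrt{11} \approx 3.3166$
$n{\left(m \right)} = 5 + m^{2} + m \sqrt{11}$ ($n{\left(m \right)} = \left(m^{2} + \sqrt{11} m\right) + 5 = \left(m^{2} + m \sqrt{11}\right) + 5 = 5 + m^{2} + m \sqrt{11}$)
$k = -24$ ($k = 4 \left(-6\right) = -24$)
$\left(\left(1 - n{\left(K \right)}\right) - 8\right) k = \left(\left(1 - \left(5 + \left(-12\right)^{2} - 12 \sqrt{11}\right)\right) - 8\right) \left(-24\right) = \left(\left(1 - \left(5 + 144 - 12 \sqrt{11}\right)\right) - 8\right) \left(-24\right) = \left(\left(1 - \left(149 - 12 \sqrt{11}\right)\right) - 8\right) \left(-24\right) = \left(\left(-148 + 12 \sqrt{11}\right) - 8\right) \left(-24\right) = \left(-156 + 12 \sqrt{11}\right) \left(-24\right) = 3744 - 288 \sqrt{11}$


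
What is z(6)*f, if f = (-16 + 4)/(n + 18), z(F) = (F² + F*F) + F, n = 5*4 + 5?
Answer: -936/43 ≈ -21.767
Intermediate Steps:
n = 25 (n = 20 + 5 = 25)
z(F) = F + 2*F² (z(F) = (F² + F²) + F = 2*F² + F = F + 2*F²)
f = -12/43 (f = (-16 + 4)/(25 + 18) = -12/43 ≈ -0.27907)
z(6)*f = (6*(1 + 2*6))*(-12/43) = (6*(1 + 12))*(-12/43) = (6*13)*(-12/43) = 78*(-12/43) = -936/43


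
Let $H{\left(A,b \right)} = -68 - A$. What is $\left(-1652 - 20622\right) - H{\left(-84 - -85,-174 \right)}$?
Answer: $-22205$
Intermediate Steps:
$\left(-1652 - 20622\right) - H{\left(-84 - -85,-174 \right)} = \left(-1652 - 20622\right) - \left(-68 - \left(-84 - -85\right)\right) = \left(-1652 - 20622\right) - \left(-68 - \left(-84 + 85\right)\right) = -22274 - \left(-68 - 1\right) = -22274 - -69 = -22274 + 69 = -22205$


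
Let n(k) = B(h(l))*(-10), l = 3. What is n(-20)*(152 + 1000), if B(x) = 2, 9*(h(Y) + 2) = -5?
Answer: -23040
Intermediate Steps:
h(Y) = -23/9 (h(Y) = -2 + (1/9)*(-5) = -2 - 5/9 = -23/9)
n(k) = -20 (n(k) = 2*(-10) = -20)
n(-20)*(152 + 1000) = -20*(152 + 1000) = -20*1152 = -23040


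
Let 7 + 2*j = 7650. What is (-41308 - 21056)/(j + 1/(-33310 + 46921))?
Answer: -1697672808/104028875 ≈ -16.319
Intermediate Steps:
j = 7643/2 (j = -7/2 + (1/2)*7650 = -7/2 + 3825 = 7643/2 ≈ 3821.5)
(-41308 - 21056)/(j + 1/(-33310 + 46921)) = (-41308 - 21056)/(7643/2 + 1/(-33310 + 46921)) = -62364/(7643/2 + 1/13611) = -62364/104028875/27222 = -62364*27222/104028875 = -1697672808/104028875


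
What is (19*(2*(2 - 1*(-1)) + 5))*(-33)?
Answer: -6897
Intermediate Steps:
(19*(2*(2 - 1*(-1)) + 5))*(-33) = (19*(2*(2 + 1) + 5))*(-33) = (19*(2*3 + 5))*(-33) = (19*(6 + 5))*(-33) = (19*11)*(-33) = 209*(-33) = -6897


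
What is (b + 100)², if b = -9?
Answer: 8281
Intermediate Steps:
(b + 100)² = (-9 + 100)² = 91² = 8281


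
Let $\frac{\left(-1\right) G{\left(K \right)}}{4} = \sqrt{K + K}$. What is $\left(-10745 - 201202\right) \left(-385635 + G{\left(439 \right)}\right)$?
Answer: $81734181345 + 847788 \sqrt{878} \approx 8.1759 \cdot 10^{10}$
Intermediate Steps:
$G{\left(K \right)} = - 4 \sqrt{2} \sqrt{K}$ ($G{\left(K \right)} = - 4 \sqrt{K + K} = - 4 \sqrt{2 K} = - 4 \sqrt{2} \sqrt{K}$)
$\left(-10745 - 201202\right) \left(-385635 + G{\left(439 \right)}\right) = \left(-10745 - 201202\right) \left(-385635 - 4 \sqrt{2} \sqrt{439}\right) = - 211947 \left(-385635 - 4 \sqrt{878}\right) = 81734181345 + 847788 \sqrt{878}$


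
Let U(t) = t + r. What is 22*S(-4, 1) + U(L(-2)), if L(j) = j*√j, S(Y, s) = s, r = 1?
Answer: 23 - 2*I*√2 ≈ 23.0 - 2.8284*I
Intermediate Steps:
L(j) = j^(3/2)
U(t) = 1 + t (U(t) = t + 1 = 1 + t)
22*S(-4, 1) + U(L(-2)) = 22*1 + (1 + (-2)^(3/2)) = 22 + (1 - 2*I*√2) = 23 - 2*I*√2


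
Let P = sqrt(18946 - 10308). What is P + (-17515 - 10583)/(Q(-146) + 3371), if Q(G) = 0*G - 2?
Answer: -9366/1123 + sqrt(8638) ≈ 84.601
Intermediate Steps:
Q(G) = -2 (Q(G) = 0 - 2 = -2)
P = sqrt(8638) ≈ 92.941
P + (-17515 - 10583)/(Q(-146) + 3371) = sqrt(8638) + (-17515 - 10583)/(-2 + 3371) = sqrt(8638) - 28098/3369 = sqrt(8638) - 28098*1/3369 = sqrt(8638) - 9366/1123 = -9366/1123 + sqrt(8638)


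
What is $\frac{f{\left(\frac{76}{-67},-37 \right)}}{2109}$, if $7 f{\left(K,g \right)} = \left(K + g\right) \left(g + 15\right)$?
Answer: $\frac{8030}{141303} \approx 0.056828$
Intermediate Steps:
$f{\left(K,g \right)} = \frac{\left(15 + g\right) \left(K + g\right)}{7}$ ($f{\left(K,g \right)} = \frac{\left(K + g\right) \left(g + 15\right)}{7} = \frac{\left(K + g\right) \left(15 + g\right)}{7} = \frac{\left(15 + g\right) \left(K + g\right)}{7}$)
$\frac{f{\left(\frac{76}{-67},-37 \right)}}{2109} = \frac{\frac{\left(-37\right)^{2}}{7} + \frac{15 \frac{76}{-67}}{7} + \frac{15}{7} \left(-37\right) + \frac{1}{7} \frac{76}{-67} \left(-37\right)}{2109} = \left(\frac{1}{7} \cdot 1369 + \frac{15 \cdot 76 \left(- \frac{1}{67}\right)}{7} - \frac{555}{7} + \frac{1}{7} \cdot 76 \left(- \frac{1}{67}\right) \left(-37\right)\right) \frac{1}{2109} = \left(\frac{1369}{7} + \frac{15}{7} \left(- \frac{76}{67}\right) - \frac{555}{7} + \frac{1}{7} \left(- \frac{76}{67}\right) \left(-37\right)\right) \frac{1}{2109} = \left(\frac{1369}{7} - \frac{1140}{469} - \frac{555}{7} + \frac{2812}{469}\right) \frac{1}{2109} = \frac{8030}{67} \cdot \frac{1}{2109} = \frac{8030}{141303}$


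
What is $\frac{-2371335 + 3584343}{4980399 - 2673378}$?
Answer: $\frac{404336}{769007} \approx 0.52579$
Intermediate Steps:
$\frac{-2371335 + 3584343}{4980399 - 2673378} = \frac{1213008}{2307021} = 1213008 \cdot \frac{1}{2307021} = \frac{404336}{769007}$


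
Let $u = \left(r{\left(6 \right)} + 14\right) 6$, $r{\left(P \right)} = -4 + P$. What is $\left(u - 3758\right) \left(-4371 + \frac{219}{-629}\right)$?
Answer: $\frac{10068954636}{629} \approx 1.6008 \cdot 10^{7}$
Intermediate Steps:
$u = 96$ ($u = \left(\left(-4 + 6\right) + 14\right) 6 = \left(2 + 14\right) 6 = 16 \cdot 6 = 96$)
$\left(u - 3758\right) \left(-4371 + \frac{219}{-629}\right) = \left(96 - 3758\right) \left(-4371 + \frac{219}{-629}\right) = - 3662 \left(-4371 + 219 \left(- \frac{1}{629}\right)\right) = - 3662 \left(-4371 - \frac{219}{629}\right) = \left(-3662\right) \left(- \frac{2749578}{629}\right) = \frac{10068954636}{629}$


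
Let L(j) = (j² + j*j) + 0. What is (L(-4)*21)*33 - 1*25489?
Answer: -3313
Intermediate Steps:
L(j) = 2*j² (L(j) = (j² + j²) + 0 = 2*j² + 0 = 2*j²)
(L(-4)*21)*33 - 1*25489 = ((2*(-4)²)*21)*33 - 1*25489 = ((2*16)*21)*33 - 25489 = (32*21)*33 - 25489 = 672*33 - 25489 = 22176 - 25489 = -3313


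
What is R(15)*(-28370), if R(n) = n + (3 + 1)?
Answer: -539030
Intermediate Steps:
R(n) = 4 + n (R(n) = n + 4 = 4 + n)
R(15)*(-28370) = (4 + 15)*(-28370) = 19*(-28370) = -539030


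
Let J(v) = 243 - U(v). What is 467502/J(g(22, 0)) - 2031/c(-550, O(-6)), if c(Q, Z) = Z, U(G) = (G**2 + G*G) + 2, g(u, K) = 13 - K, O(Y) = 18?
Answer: -2870681/582 ≈ -4932.4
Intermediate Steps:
U(G) = 2 + 2*G**2 (U(G) = (G**2 + G**2) + 2 = 2*G**2 + 2 = 2 + 2*G**2)
J(v) = 241 - 2*v**2 (J(v) = 243 - (2 + 2*v**2) = 243 + (-2 - 2*v**2) = 241 - 2*v**2)
467502/J(g(22, 0)) - 2031/c(-550, O(-6)) = 467502/(241 - 2*(13 - 1*0)**2) - 2031/18 = 467502/(241 - 2*(13 + 0)**2) - 2031*1/18 = 467502/(241 - 2*13**2) - 677/6 = 467502/(241 - 2*169) - 677/6 = 467502/(241 - 338) - 677/6 = 467502/(-97) - 677/6 = 467502*(-1/97) - 677/6 = -467502/97 - 677/6 = -2870681/582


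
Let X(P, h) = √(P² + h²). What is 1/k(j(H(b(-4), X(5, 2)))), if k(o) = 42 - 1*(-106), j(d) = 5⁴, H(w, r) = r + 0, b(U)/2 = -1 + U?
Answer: 1/148 ≈ 0.0067568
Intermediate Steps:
b(U) = -2 + 2*U (b(U) = 2*(-1 + U) = -2 + 2*U)
H(w, r) = r
j(d) = 625
k(o) = 148 (k(o) = 42 + 106 = 148)
1/k(j(H(b(-4), X(5, 2)))) = 1/148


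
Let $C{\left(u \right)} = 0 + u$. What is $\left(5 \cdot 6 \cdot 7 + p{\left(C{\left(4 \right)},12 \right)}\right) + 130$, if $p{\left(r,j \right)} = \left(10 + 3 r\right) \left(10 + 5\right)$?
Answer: $670$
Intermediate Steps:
$C{\left(u \right)} = u$
$p{\left(r,j \right)} = 150 + 45 r$ ($p{\left(r,j \right)} = \left(10 + 3 r\right) 15 = 150 + 45 r$)
$\left(5 \cdot 6 \cdot 7 + p{\left(C{\left(4 \right)},12 \right)}\right) + 130 = \left(5 \cdot 6 \cdot 7 + \left(150 + 45 \cdot 4\right)\right) + 130 = \left(30 \cdot 7 + \left(150 + 180\right)\right) + 130 = \left(210 + 330\right) + 130 = 540 + 130 = 670$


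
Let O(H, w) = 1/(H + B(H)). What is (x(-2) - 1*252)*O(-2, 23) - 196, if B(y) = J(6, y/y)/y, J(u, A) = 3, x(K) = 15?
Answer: -898/7 ≈ -128.29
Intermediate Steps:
B(y) = 3/y
O(H, w) = 1/(H + 3/H)
(x(-2) - 1*252)*O(-2, 23) - 196 = (15 - 1*252)*(-2/(3 + (-2)**2)) - 196 = (15 - 252)*(-2/(3 + 4)) - 196 = -(-474)/7 - 196 = -237*(-2/7) - 196 = 474/7 - 196 = -898/7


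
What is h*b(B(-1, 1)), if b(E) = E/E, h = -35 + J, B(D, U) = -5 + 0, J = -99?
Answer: -134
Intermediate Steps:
B(D, U) = -5
h = -134 (h = -35 - 99 = -134)
b(E) = 1
h*b(B(-1, 1)) = -134*1 = -134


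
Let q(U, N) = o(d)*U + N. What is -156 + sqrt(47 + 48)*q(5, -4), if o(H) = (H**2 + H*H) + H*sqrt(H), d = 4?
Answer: -156 + 196*sqrt(95) ≈ 1754.4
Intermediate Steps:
o(H) = H**(3/2) + 2*H**2 (o(H) = (H**2 + H**2) + H**(3/2) = 2*H**2 + H**(3/2) = H**(3/2) + 2*H**2)
q(U, N) = N + 40*U (q(U, N) = (4**(3/2) + 2*4**2)*U + N = (8 + 2*16)*U + N = (8 + 32)*U + N = 40*U + N = N + 40*U)
-156 + sqrt(47 + 48)*q(5, -4) = -156 + sqrt(47 + 48)*(-4 + 40*5) = -156 + sqrt(95)*(-4 + 200) = -156 + sqrt(95)*196 = -156 + 196*sqrt(95)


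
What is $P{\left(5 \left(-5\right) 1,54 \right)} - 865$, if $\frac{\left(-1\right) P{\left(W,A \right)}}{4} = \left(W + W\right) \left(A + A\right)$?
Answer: $20735$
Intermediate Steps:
$P{\left(W,A \right)} = - 16 A W$ ($P{\left(W,A \right)} = - 4 \left(W + W\right) \left(A + A\right) = - 4 \cdot 2 W 2 A = - 4 \cdot 4 A W = - 16 A W$)
$P{\left(5 \left(-5\right) 1,54 \right)} - 865 = \left(-16\right) 54 \cdot 5 \left(-5\right) 1 - 865 = \left(-16\right) 54 \left(\left(-25\right) 1\right) - 865 = \left(-16\right) 54 \left(-25\right) - 865 = 21600 - 865 = 20735$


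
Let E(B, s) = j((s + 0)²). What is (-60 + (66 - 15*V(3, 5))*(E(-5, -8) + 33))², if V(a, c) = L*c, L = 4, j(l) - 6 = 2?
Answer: 93199716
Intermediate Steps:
j(l) = 8 (j(l) = 6 + 2 = 8)
V(a, c) = 4*c
E(B, s) = 8
(-60 + (66 - 15*V(3, 5))*(E(-5, -8) + 33))² = (-60 + (66 - 60*5)*(8 + 33))² = (-60 + (66 - 15*20)*41)² = (-60 + (66 - 300)*41)² = (-60 - 234*41)² = (-60 - 9594)² = (-9654)² = 93199716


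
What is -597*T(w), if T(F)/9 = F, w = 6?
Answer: -32238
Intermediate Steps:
T(F) = 9*F
-597*T(w) = -5373*6 = -597*54 = -32238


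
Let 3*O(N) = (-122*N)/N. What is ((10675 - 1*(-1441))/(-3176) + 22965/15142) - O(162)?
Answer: 345970633/9017061 ≈ 38.368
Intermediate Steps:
O(N) = -122/3 (O(N) = ((-122*N)/N)/3 = (1/3)*(-122) = -122/3)
((10675 - 1*(-1441))/(-3176) + 22965/15142) - O(162) = ((10675 - 1*(-1441))/(-3176) + 22965/15142) - 1*(-122/3) = ((10675 + 1441)*(-1/3176) + 22965*(1/15142)) + 122/3 = (12116*(-1/3176) + 22965/15142) + 122/3 = (-3029/794 + 22965/15142) + 122/3 = -6907727/3005687 + 122/3 = 345970633/9017061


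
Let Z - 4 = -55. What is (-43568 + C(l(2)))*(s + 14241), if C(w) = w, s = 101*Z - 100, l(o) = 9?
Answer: -391595410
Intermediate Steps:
Z = -51 (Z = 4 - 55 = -51)
s = -5251 (s = 101*(-51) - 100 = -5151 - 100 = -5251)
(-43568 + C(l(2)))*(s + 14241) = (-43568 + 9)*(-5251 + 14241) = -43559*8990 = -391595410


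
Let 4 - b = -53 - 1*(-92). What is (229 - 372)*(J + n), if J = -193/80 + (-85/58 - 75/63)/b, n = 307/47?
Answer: -9616173281/16028880 ≈ -599.93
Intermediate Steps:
b = -35 (b = 4 - (-53 - 1*(-92)) = 4 - (-53 + 92) = 4 - 1*39 = 4 - 39 = -35)
n = 307/47 (n = 307*(1/47) = 307/47 ≈ 6.5319)
J = -796879/341040 (J = -193/80 + (-85/58 - 75/63)/(-35) = -193*1/80 + (-85*1/58 - 75*1/63)*(-1/35) = -193/80 + (-85/58 - 25/21)*(-1/35) = -193/80 - 3235/1218*(-1/35) = -193/80 + 647/8526 = -796879/341040 ≈ -2.3366)
(229 - 372)*(J + n) = (229 - 372)*(-796879/341040 + 307/47) = -143*67245967/16028880 = -9616173281/16028880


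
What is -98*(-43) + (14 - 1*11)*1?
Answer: 4217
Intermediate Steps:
-98*(-43) + (14 - 1*11)*1 = 4214 + (14 - 11)*1 = 4214 + 3*1 = 4214 + 3 = 4217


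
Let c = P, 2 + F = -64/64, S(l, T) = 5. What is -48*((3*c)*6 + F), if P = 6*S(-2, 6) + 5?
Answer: -30096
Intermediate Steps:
F = -3 (F = -2 - 64/64 = -2 - 64*1/64 = -2 - 1 = -3)
P = 35 (P = 6*5 + 5 = 30 + 5 = 35)
c = 35
-48*((3*c)*6 + F) = -48*((3*35)*6 - 3) = -48*(105*6 - 3) = -48*(630 - 3) = -48*627 = -30096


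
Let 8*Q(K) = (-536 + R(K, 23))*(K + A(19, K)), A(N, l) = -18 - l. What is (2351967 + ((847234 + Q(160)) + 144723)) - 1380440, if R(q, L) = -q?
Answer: 1965050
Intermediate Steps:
Q(K) = 1206 + 9*K/4 (Q(K) = ((-536 - K)*(K + (-18 - K)))/8 = ((-536 - K)*(-18))/8 = (9648 + 18*K)/8 = 1206 + 9*K/4)
(2351967 + ((847234 + Q(160)) + 144723)) - 1380440 = (2351967 + ((847234 + (1206 + (9/4)*160)) + 144723)) - 1380440 = (2351967 + ((847234 + (1206 + 360)) + 144723)) - 1380440 = (2351967 + ((847234 + 1566) + 144723)) - 1380440 = (2351967 + (848800 + 144723)) - 1380440 = (2351967 + 993523) - 1380440 = 3345490 - 1380440 = 1965050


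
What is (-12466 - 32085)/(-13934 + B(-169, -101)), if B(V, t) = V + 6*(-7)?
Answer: 1937/615 ≈ 3.1496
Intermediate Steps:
B(V, t) = -42 + V (B(V, t) = V - 42 = -42 + V)
(-12466 - 32085)/(-13934 + B(-169, -101)) = (-12466 - 32085)/(-13934 + (-42 - 169)) = -44551/(-13934 - 211) = -44551/(-14145) = -44551*(-1/14145) = 1937/615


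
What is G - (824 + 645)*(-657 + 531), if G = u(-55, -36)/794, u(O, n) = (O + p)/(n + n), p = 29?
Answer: 5290726909/28584 ≈ 1.8509e+5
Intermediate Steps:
u(O, n) = (29 + O)/(2*n) (u(O, n) = (O + 29)/(n + n) = (29 + O)/((2*n)) = (29 + O)*(1/(2*n)) = (29 + O)/(2*n))
G = 13/28584 (G = ((½)*(29 - 55)/(-36))/794 = ((½)*(-1/36)*(-26))*(1/794) = (13/36)*(1/794) = 13/28584 ≈ 0.00045480)
G - (824 + 645)*(-657 + 531) = 13/28584 - (824 + 645)*(-657 + 531) = 13/28584 - 1469*(-126) = 13/28584 - 1*(-185094) = 13/28584 + 185094 = 5290726909/28584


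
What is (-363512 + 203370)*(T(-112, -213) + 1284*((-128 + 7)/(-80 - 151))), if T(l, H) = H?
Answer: -515176814/7 ≈ -7.3597e+7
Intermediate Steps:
(-363512 + 203370)*(T(-112, -213) + 1284*((-128 + 7)/(-80 - 151))) = (-363512 + 203370)*(-213 + 1284*((-128 + 7)/(-80 - 151))) = -160142*(-213 + 1284*(-121/(-231))) = -160142*(-213 + 1284*(-121*(-1/231))) = -160142*(-213 + 1284*(11/21)) = -160142*(-213 + 4708/7) = -160142*3217/7 = -515176814/7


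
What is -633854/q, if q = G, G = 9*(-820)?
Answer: 316927/3690 ≈ 85.888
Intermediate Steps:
G = -7380
q = -7380
-633854/q = -633854/(-7380) = -633854*(-1/7380) = 316927/3690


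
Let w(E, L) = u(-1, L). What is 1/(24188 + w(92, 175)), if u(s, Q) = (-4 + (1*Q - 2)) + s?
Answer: 1/24356 ≈ 4.1058e-5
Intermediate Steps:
u(s, Q) = -6 + Q + s (u(s, Q) = (-4 + (Q - 2)) + s = (-4 + (-2 + Q)) + s = (-6 + Q) + s = -6 + Q + s)
w(E, L) = -7 + L (w(E, L) = -6 + L - 1 = -7 + L)
1/(24188 + w(92, 175)) = 1/(24188 + (-7 + 175)) = 1/(24188 + 168) = 1/24356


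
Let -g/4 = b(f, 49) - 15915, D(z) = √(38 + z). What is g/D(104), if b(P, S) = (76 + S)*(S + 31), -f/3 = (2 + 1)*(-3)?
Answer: 11830*√142/71 ≈ 1985.5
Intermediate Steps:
f = 27 (f = -3*(2 + 1)*(-3) = -9*(-3) = -3*(-9) = 27)
b(P, S) = (31 + S)*(76 + S) (b(P, S) = (76 + S)*(31 + S) = (31 + S)*(76 + S))
g = 23660 (g = -4*((2356 + 49² + 107*49) - 15915) = -4*((2356 + 2401 + 5243) - 15915) = -4*(10000 - 15915) = -4*(-5915) = 23660)
g/D(104) = 23660/(√(38 + 104)) = 23660/(√142) = 23660*(√142/142) = 11830*√142/71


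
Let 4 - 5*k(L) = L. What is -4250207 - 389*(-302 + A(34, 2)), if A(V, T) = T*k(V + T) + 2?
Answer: -20642639/5 ≈ -4.1285e+6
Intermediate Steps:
k(L) = ⅘ - L/5
A(V, T) = 2 + T*(⅘ - T/5 - V/5) (A(V, T) = T*(⅘ - (V + T)/5) + 2 = T*(⅘ - (T + V)/5) + 2 = T*(⅘ + (-T/5 - V/5)) + 2 = T*(⅘ - T/5 - V/5) + 2 = 2 + T*(⅘ - T/5 - V/5))
-4250207 - 389*(-302 + A(34, 2)) = -4250207 - 389*(-302 + (2 - ⅕*2*(-4 + 2 + 34))) = -4250207 - 389*(-302 + (2 - ⅕*2*32)) = -4250207 - 389*(-302 + (2 - 64/5)) = -4250207 - 389*(-302 - 54/5) = -4250207 - 389*(-1564/5) = -4250207 + 608396/5 = -20642639/5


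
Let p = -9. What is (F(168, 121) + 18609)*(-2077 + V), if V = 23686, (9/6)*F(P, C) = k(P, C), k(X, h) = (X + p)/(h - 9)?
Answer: 3217138659/8 ≈ 4.0214e+8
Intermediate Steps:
k(X, h) = (-9 + X)/(-9 + h) (k(X, h) = (X - 9)/(h - 9) = (-9 + X)/(-9 + h))
F(P, C) = 2*(-9 + P)/(3*(-9 + C)) (F(P, C) = 2*((-9 + P)/(-9 + C))/3 = 2*(-9 + P)/(3*(-9 + C)))
(F(168, 121) + 18609)*(-2077 + V) = (2*(-9 + 168)/(3*(-9 + 121)) + 18609)*(-2077 + 23686) = ((2/3)*159/112 + 18609)*21609 = ((2/3)*(1/112)*159 + 18609)*21609 = (53/56 + 18609)*21609 = (1042157/56)*21609 = 3217138659/8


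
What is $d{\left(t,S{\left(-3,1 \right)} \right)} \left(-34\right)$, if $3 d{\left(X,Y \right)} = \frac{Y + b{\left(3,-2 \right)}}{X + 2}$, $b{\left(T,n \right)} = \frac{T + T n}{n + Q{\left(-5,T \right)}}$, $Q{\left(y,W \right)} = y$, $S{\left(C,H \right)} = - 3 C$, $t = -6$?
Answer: $\frac{187}{7} \approx 26.714$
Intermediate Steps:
$b{\left(T,n \right)} = \frac{T + T n}{-5 + n}$ ($b{\left(T,n \right)} = \frac{T + T n}{n - 5} = \frac{T + T n}{-5 + n}$)
$d{\left(X,Y \right)} = \frac{\frac{3}{7} + Y}{3 \left(2 + X\right)}$ ($d{\left(X,Y \right)} = \frac{\left(Y + \frac{3 \left(1 - 2\right)}{-5 - 2}\right) \frac{1}{X + 2}}{3} = \frac{\left(Y + 3 \frac{1}{-7} \left(-1\right)\right) \frac{1}{2 + X}}{3} = \frac{\left(Y + 3 \left(- \frac{1}{7}\right) \left(-1\right)\right) \frac{1}{2 + X}}{3} = \frac{\left(Y + \frac{3}{7}\right) \frac{1}{2 + X}}{3} = \frac{\left(\frac{3}{7} + Y\right) \frac{1}{2 + X}}{3} = \frac{\frac{1}{2 + X} \left(\frac{3}{7} + Y\right)}{3} = \frac{\frac{3}{7} + Y}{3 \left(2 + X\right)}$)
$d{\left(t,S{\left(-3,1 \right)} \right)} \left(-34\right) = \frac{3 + 7 \left(\left(-3\right) \left(-3\right)\right)}{21 \left(2 - 6\right)} \left(-34\right) = \frac{3 + 7 \cdot 9}{21 \left(-4\right)} \left(-34\right) = \frac{1}{21} \left(- \frac{1}{4}\right) \left(3 + 63\right) \left(-34\right) = \frac{1}{21} \left(- \frac{1}{4}\right) 66 \left(-34\right) = \left(- \frac{11}{14}\right) \left(-34\right) = \frac{187}{7}$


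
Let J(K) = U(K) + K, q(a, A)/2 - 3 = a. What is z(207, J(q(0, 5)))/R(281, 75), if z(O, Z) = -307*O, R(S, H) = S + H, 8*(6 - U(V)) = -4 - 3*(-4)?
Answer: -63549/356 ≈ -178.51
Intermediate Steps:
U(V) = 5 (U(V) = 6 - (-4 - 3*(-4))/8 = 6 - (-4 + 12)/8 = 6 - ⅛*8 = 6 - 1 = 5)
R(S, H) = H + S
q(a, A) = 6 + 2*a
J(K) = 5 + K
z(207, J(q(0, 5)))/R(281, 75) = (-307*207)/(75 + 281) = -63549/356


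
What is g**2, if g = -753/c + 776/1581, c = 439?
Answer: 722209329241/481717895481 ≈ 1.4992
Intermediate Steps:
g = -849829/694059 (g = -753/439 + 776/1581 = -849829/694059 ≈ -1.2244)
g**2 = (-849829/694059)**2 = 722209329241/481717895481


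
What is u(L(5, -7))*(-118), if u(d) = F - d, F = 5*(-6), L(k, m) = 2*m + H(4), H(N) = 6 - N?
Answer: 2124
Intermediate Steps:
L(k, m) = 2 + 2*m (L(k, m) = 2*m + (6 - 1*4) = 2*m + (6 - 4) = 2*m + 2 = 2 + 2*m)
F = -30
u(d) = -30 - d
u(L(5, -7))*(-118) = (-30 - (2 + 2*(-7)))*(-118) = (-30 - (2 - 14))*(-118) = (-30 - 1*(-12))*(-118) = (-30 + 12)*(-118) = -18*(-118) = 2124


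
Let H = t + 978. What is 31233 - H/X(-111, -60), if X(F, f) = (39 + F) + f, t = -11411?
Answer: 4112323/132 ≈ 31154.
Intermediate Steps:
X(F, f) = 39 + F + f
H = -10433 (H = -11411 + 978 = -10433)
31233 - H/X(-111, -60) = 31233 - (-10433)/(39 - 111 - 60) = 31233 - (-10433)/(-132) = 31233 - (-10433)*(-1)/132 = 31233 - 1*10433/132 = 31233 - 10433/132 = 4112323/132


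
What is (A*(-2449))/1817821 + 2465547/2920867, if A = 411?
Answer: 1541956563774/5309613370807 ≈ 0.29041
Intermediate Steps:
(A*(-2449))/1817821 + 2465547/2920867 = (411*(-2449))/1817821 + 2465547/2920867 = -1006539*1/1817821 + 2465547*(1/2920867) = -1006539/1817821 + 2465547/2920867 = 1541956563774/5309613370807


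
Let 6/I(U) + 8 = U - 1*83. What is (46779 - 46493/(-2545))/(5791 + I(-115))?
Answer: 6133600972/759008075 ≈ 8.0811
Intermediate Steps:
I(U) = 6/(-91 + U) (I(U) = 6/(-8 + (U - 1*83)) = 6/(-8 + (U - 83)) = 6/(-8 + (-83 + U)) = 6/(-91 + U))
(46779 - 46493/(-2545))/(5791 + I(-115)) = (46779 - 46493/(-2545))/(5791 + 6/(-91 - 115)) = (46779 - 46493*(-1/2545))/(5791 + 6/(-206)) = (46779 + 46493/2545)/(5791 + 6*(-1/206)) = 119099048/(2545*(5791 - 3/103)) = 119099048/(2545*(596470/103)) = (119099048/2545)*(103/596470) = 6133600972/759008075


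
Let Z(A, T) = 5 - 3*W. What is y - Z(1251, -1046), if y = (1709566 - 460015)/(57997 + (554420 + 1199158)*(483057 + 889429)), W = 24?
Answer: 161253009214186/2406761312905 ≈ 67.000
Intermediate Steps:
Z(A, T) = -67 (Z(A, T) = 5 - 3*24 = 5 - 72 = -67)
y = 1249551/2406761312905 (y = 1249551/(57997 + 1753578*1372486) = 1249551/(57997 + 2406761254908) = 1249551/2406761312905 ≈ 5.1918e-7)
y - Z(1251, -1046) = 1249551/2406761312905 - 1*(-67) = 1249551/2406761312905 + 67 = 161253009214186/2406761312905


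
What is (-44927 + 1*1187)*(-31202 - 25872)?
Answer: 2496416760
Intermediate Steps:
(-44927 + 1*1187)*(-31202 - 25872) = (-44927 + 1187)*(-57074) = -43740*(-57074) = 2496416760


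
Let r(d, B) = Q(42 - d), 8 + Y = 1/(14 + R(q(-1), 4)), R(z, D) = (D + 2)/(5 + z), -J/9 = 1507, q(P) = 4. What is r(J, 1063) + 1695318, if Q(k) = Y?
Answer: 74593643/44 ≈ 1.6953e+6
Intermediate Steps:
J = -13563 (J = -9*1507 = -13563)
R(z, D) = (2 + D)/(5 + z)
Y = -349/44 (Y = -8 + 1/(14 + (2 + 4)/(5 + 4)) = -8 + 1/(14 + 6/9) = -8 + 1/(14 + (1/9)*6) = -8 + 1/(14 + 2/3) = -8 + 1/(44/3) = -8 + 3/44 = -349/44 ≈ -7.9318)
Q(k) = -349/44
r(d, B) = -349/44
r(J, 1063) + 1695318 = -349/44 + 1695318 = 74593643/44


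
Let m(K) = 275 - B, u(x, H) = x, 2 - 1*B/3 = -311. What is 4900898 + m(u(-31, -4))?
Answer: 4900234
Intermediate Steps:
B = 939 (B = 6 - 3*(-311) = 6 + 933 = 939)
m(K) = -664 (m(K) = 275 - 1*939 = 275 - 939 = -664)
4900898 + m(u(-31, -4)) = 4900898 - 664 = 4900234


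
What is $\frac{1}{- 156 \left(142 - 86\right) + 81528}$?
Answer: $\frac{1}{72792} \approx 1.3738 \cdot 10^{-5}$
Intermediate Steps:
$\frac{1}{- 156 \left(142 - 86\right) + 81528} = \frac{1}{\left(-156\right) 56 + 81528} = \frac{1}{-8736 + 81528} = \frac{1}{72792}$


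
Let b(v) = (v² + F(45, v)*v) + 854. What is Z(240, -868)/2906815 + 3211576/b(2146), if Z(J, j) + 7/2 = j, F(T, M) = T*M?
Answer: 1830166806611/123159071466570 ≈ 0.014860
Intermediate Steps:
F(T, M) = M*T
b(v) = 854 + 46*v² (b(v) = (v² + (v*45)*v) + 854 = (v² + (45*v)*v) + 854 = (v² + 45*v²) + 854 = 46*v² + 854 = 854 + 46*v²)
Z(J, j) = -7/2 + j
Z(240, -868)/2906815 + 3211576/b(2146) = (-7/2 - 868)/2906815 + 3211576/(854 + 46*2146²) = -1743/2*1/2906815 + 3211576/(854 + 46*4605316) = -1743/5813630 + 3211576/(854 + 211844536) = -1743/5813630 + 3211576/211845390 = -1743/5813630 + 3211576*(1/211845390) = -1743/5813630 + 1605788/105922695 = 1830166806611/123159071466570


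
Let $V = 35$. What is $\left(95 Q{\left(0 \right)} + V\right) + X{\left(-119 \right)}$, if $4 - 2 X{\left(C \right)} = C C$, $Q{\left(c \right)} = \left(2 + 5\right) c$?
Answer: $- \frac{14087}{2} \approx -7043.5$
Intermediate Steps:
$Q{\left(c \right)} = 7 c$
$X{\left(C \right)} = 2 - \frac{C^{2}}{2}$ ($X{\left(C \right)} = 2 - \frac{C C}{2} = 2 - \frac{C^{2}}{2}$)
$\left(95 Q{\left(0 \right)} + V\right) + X{\left(-119 \right)} = \left(95 \cdot 7 \cdot 0 + 35\right) + \left(2 - \frac{\left(-119\right)^{2}}{2}\right) = \left(95 \cdot 0 + 35\right) + \left(2 - \frac{14161}{2}\right) = \left(0 + 35\right) + \left(2 - \frac{14161}{2}\right) = 35 - \frac{14157}{2} = - \frac{14087}{2}$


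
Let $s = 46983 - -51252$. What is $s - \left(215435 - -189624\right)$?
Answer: $-306824$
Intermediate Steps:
$s = 98235$ ($s = 46983 + 51252 = 98235$)
$s - \left(215435 - -189624\right) = 98235 - \left(215435 - -189624\right) = 98235 - \left(215435 + 189624\right) = 98235 - 405059 = -306824$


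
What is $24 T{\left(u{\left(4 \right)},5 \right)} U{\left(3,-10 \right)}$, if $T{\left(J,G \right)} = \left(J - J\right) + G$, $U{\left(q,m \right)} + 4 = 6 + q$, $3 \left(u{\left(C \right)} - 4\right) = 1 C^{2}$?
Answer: $600$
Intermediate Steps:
$u{\left(C \right)} = 4 + \frac{C^{2}}{3}$ ($u{\left(C \right)} = 4 + \frac{1 C^{2}}{3} = 4 + \frac{C^{2}}{3}$)
$U{\left(q,m \right)} = 2 + q$ ($U{\left(q,m \right)} = -4 + \left(6 + q\right) = 2 + q$)
$T{\left(J,G \right)} = G$ ($T{\left(J,G \right)} = 0 + G = G$)
$24 T{\left(u{\left(4 \right)},5 \right)} U{\left(3,-10 \right)} = 24 \cdot 5 \left(2 + 3\right) = 120 \cdot 5 = 600$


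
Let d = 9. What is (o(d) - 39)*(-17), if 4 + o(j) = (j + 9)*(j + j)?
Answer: -4777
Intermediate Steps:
o(j) = -4 + 2*j*(9 + j) (o(j) = -4 + (j + 9)*(j + j) = -4 + (9 + j)*(2*j) = -4 + 2*j*(9 + j))
(o(d) - 39)*(-17) = ((-4 + 2*9**2 + 18*9) - 39)*(-17) = ((-4 + 2*81 + 162) - 39)*(-17) = ((-4 + 162 + 162) - 39)*(-17) = (320 - 39)*(-17) = 281*(-17) = -4777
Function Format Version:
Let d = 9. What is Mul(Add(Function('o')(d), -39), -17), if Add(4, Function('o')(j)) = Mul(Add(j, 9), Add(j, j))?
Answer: -4777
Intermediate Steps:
Function('o')(j) = Add(-4, Mul(2, j, Add(9, j))) (Function('o')(j) = Add(-4, Mul(Add(j, 9), Add(j, j))) = Add(-4, Mul(Add(9, j), Mul(2, j))) = Add(-4, Mul(2, j, Add(9, j))))
Mul(Add(Function('o')(d), -39), -17) = Mul(Add(Add(-4, Mul(2, Pow(9, 2)), Mul(18, 9)), -39), -17) = Mul(Add(Add(-4, Mul(2, 81), 162), -39), -17) = Mul(Add(Add(-4, 162, 162), -39), -17) = Mul(Add(320, -39), -17) = Mul(281, -17) = -4777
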